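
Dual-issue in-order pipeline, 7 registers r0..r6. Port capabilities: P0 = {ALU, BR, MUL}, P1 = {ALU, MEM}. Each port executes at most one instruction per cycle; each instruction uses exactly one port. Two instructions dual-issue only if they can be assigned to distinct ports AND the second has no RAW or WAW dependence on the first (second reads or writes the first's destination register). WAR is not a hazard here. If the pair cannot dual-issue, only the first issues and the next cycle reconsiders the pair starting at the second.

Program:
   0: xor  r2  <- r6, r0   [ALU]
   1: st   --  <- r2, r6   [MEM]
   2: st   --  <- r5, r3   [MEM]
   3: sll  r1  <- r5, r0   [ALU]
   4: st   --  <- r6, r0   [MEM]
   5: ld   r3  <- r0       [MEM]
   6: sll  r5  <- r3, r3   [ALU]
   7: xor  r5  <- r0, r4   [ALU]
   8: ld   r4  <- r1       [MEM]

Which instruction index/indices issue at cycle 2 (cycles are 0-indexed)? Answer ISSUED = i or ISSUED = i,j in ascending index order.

0. xor.ALU @i0  | RAW r2
1. st.MEM @i1  | no-port MEM/MEM
2. st.MEM;sll.ALU @i2,i3  | 2-wide
3. st.MEM @i4  | no-port MEM/MEM
4. ld.MEM @i5  | RAW r3
5. sll.ALU @i6  | WAW r5
6. xor.ALU;ld.MEM @i7,i8  | 2-wide

ISSUED = 2,3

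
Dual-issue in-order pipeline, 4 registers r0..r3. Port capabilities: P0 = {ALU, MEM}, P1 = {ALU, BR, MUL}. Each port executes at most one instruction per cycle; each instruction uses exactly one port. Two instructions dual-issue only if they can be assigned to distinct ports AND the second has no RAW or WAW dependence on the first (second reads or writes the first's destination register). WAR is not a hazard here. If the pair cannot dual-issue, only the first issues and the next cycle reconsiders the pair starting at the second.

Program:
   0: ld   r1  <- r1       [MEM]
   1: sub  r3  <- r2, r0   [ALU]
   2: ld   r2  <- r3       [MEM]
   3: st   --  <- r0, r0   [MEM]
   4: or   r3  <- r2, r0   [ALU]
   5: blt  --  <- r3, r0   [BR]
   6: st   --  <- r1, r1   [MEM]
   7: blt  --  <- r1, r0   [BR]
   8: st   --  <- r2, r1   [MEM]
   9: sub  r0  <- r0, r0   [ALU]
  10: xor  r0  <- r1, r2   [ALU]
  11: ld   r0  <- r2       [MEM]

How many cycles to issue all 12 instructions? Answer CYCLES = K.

CYCLES = 8

#0 head=0: ld.MEM/sub.ALU i0&i1 2-wide
#1 head=2: ld.MEM i2 no-port MEM/MEM
#2 head=3: st.MEM/or.ALU i3&i4 2-wide
#3 head=5: blt.BR/st.MEM i5&i6 2-wide
#4 head=7: blt.BR/st.MEM i7&i8 2-wide
#5 head=9: sub.ALU i9 WAW r0
#6 head=10: xor.ALU i10 WAW r0
#7 head=11: ld.MEM i11 tail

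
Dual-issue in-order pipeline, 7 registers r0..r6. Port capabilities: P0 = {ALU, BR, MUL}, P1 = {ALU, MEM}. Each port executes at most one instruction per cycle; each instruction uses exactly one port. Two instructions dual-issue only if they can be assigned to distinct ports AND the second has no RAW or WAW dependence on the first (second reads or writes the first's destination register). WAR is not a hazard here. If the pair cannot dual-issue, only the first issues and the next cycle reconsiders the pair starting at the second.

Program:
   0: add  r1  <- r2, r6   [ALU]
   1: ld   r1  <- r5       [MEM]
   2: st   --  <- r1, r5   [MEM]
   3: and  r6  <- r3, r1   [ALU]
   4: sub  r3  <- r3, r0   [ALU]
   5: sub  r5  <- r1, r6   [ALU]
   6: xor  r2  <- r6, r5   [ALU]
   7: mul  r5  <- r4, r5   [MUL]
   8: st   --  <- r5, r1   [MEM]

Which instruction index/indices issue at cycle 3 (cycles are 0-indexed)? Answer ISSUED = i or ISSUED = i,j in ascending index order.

c0: i0 add  WAW r1
c1: i1 ld  no-port MEM/MEM
c2: i2&i3 st;and  pair
c3: i4&i5 sub;sub  pair
c4: i6&i7 xor;mul  pair
c5: i8 st  tail

ISSUED = 4,5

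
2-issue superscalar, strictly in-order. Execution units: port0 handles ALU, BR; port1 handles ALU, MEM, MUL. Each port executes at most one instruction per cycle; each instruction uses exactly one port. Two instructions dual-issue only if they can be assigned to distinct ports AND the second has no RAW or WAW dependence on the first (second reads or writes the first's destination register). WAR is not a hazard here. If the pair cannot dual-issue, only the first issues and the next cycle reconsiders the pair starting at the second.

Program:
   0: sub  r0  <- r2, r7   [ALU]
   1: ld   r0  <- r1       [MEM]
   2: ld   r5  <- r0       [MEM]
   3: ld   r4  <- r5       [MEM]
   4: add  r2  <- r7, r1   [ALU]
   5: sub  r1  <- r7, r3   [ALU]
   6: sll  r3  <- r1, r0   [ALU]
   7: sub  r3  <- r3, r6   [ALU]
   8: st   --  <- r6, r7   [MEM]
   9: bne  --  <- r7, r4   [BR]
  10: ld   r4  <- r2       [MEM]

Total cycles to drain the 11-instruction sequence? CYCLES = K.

t=0 i0:sub.ALU ; WAW r0
t=1 i1:ld.MEM ; no-port MEM/MEM
t=2 i2:ld.MEM ; no-port MEM/MEM
t=3 i3,i4:ld.MEM/add.ALU ; 2-wide
t=4 i5:sub.ALU ; RAW r1
t=5 i6:sll.ALU ; RAW+WAW r3
t=6 i7,i8:sub.ALU/st.MEM ; 2-wide
t=7 i9,i10:bne.BR/ld.MEM ; 2-wide

CYCLES = 8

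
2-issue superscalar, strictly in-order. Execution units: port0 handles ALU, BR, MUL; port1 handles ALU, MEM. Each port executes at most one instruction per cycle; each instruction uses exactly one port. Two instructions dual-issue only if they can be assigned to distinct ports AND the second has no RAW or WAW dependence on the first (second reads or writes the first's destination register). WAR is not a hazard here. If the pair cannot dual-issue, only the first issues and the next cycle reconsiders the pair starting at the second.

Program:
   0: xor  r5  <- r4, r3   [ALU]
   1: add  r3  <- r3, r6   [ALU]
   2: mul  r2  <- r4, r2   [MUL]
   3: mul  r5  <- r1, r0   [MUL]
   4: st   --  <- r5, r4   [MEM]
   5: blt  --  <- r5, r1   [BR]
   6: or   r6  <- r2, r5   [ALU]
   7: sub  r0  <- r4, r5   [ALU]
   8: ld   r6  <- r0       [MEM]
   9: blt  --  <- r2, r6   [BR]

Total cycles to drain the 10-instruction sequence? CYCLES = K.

CYCLES = 7

#0 head=0: xor;add i0/i1 pair
#1 head=2: mul i2 no-port MUL/MUL
#2 head=3: mul i3 RAW r5
#3 head=4: st;blt i4/i5 pair
#4 head=6: or;sub i6/i7 pair
#5 head=8: ld i8 RAW r6
#6 head=9: blt i9 tail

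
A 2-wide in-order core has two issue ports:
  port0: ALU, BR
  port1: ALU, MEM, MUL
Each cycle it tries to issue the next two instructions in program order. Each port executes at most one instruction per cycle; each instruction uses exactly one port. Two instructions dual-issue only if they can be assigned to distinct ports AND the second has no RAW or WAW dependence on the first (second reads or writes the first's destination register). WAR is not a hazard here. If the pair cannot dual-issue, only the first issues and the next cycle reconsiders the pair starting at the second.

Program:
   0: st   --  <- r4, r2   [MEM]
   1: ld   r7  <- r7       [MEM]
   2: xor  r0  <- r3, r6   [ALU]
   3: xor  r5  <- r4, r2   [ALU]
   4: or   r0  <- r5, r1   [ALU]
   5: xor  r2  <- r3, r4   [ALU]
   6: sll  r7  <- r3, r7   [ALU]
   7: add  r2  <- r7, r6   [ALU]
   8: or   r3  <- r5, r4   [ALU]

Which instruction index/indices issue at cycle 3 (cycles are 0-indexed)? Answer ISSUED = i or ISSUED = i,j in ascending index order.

#0 head=0: st i0 no-port MEM/MEM
#1 head=1: ld xor i1&i2 pair
#2 head=3: xor i3 RAW r5
#3 head=4: or xor i4&i5 pair
#4 head=6: sll i6 RAW r7
#5 head=7: add or i7&i8 pair

ISSUED = 4,5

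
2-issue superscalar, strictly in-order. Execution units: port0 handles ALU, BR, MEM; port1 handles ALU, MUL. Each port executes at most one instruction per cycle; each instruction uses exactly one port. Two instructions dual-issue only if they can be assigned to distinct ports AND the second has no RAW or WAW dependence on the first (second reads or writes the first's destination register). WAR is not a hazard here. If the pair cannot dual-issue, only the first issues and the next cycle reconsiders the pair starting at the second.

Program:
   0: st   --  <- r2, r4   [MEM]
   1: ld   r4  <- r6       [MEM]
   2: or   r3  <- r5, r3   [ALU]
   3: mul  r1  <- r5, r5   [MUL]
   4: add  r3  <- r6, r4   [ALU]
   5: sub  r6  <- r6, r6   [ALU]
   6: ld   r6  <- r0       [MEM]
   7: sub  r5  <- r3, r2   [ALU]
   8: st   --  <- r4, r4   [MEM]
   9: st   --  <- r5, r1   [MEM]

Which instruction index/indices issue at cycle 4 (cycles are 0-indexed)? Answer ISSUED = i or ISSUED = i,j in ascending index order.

ISSUED = 6,7

[0] i0  st.MEM  -- no-port MEM/MEM
[1] i1,i2  ld.MEM or.ALU  -- 2-wide
[2] i3,i4  mul.MUL add.ALU  -- 2-wide
[3] i5  sub.ALU  -- WAW r6
[4] i6,i7  ld.MEM sub.ALU  -- 2-wide
[5] i8  st.MEM  -- no-port MEM/MEM
[6] i9  st.MEM  -- tail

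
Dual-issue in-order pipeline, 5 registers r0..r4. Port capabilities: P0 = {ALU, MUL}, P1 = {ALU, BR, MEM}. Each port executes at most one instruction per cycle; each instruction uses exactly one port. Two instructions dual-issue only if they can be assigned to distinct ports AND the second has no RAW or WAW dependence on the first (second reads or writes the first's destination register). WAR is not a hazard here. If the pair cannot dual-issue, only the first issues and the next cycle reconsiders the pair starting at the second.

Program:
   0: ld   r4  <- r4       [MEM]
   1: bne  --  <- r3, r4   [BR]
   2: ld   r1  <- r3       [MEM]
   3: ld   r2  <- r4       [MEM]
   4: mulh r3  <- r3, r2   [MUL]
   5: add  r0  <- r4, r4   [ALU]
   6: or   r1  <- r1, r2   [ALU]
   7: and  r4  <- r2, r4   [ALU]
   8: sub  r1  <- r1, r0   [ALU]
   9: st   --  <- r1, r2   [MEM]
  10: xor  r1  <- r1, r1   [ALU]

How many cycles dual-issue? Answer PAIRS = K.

PAIRS = 3

t=0 i0:ld ; no-port MEM/BR
t=1 i1:bne ; no-port BR/MEM
t=2 i2:ld ; no-port MEM/MEM
t=3 i3:ld ; RAW r2
t=4 i4,i5:mulh add ; 2-wide
t=5 i6,i7:or and ; 2-wide
t=6 i8:sub ; RAW r1
t=7 i9,i10:st xor ; 2-wide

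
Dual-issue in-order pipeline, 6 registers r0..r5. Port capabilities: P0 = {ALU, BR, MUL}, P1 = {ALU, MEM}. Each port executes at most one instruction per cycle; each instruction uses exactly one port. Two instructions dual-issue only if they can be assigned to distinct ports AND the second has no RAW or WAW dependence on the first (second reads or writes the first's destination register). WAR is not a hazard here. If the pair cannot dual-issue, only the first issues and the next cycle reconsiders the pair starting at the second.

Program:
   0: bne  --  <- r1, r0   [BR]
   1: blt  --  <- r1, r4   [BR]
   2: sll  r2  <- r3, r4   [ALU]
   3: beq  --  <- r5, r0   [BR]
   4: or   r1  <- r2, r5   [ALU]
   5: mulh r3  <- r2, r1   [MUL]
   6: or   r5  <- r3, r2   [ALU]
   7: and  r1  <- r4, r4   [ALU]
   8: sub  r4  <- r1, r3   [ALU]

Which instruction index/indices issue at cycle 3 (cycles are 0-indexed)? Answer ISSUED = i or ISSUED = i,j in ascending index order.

0. bne @i0  | no-port BR/BR
1. blt;sll @i1/i2  | dual
2. beq;or @i3/i4  | dual
3. mulh @i5  | RAW r3
4. or;and @i6/i7  | dual
5. sub @i8  | tail

ISSUED = 5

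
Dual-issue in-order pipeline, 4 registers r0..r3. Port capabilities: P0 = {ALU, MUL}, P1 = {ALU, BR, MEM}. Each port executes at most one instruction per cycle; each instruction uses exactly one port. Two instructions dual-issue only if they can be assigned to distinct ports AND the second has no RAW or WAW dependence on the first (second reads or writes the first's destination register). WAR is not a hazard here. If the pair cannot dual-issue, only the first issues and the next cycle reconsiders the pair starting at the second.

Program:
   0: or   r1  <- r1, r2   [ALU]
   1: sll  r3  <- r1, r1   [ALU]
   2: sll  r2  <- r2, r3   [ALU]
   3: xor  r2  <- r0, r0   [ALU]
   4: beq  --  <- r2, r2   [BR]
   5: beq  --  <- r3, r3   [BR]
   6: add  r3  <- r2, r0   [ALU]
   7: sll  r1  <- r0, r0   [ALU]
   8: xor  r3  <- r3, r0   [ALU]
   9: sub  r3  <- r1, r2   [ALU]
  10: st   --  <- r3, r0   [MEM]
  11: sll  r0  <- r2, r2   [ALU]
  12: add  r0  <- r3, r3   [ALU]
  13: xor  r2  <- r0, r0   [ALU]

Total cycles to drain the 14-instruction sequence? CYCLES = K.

CYCLES = 11

0. or @i0  | RAW r1
1. sll @i1  | RAW r3
2. sll @i2  | WAW r2
3. xor @i3  | RAW r2
4. beq @i4  | no-port BR/BR
5. beq+add @i5&i6  | pair
6. sll+xor @i7&i8  | pair
7. sub @i9  | RAW r3
8. st+sll @i10&i11  | pair
9. add @i12  | RAW r0
10. xor @i13  | tail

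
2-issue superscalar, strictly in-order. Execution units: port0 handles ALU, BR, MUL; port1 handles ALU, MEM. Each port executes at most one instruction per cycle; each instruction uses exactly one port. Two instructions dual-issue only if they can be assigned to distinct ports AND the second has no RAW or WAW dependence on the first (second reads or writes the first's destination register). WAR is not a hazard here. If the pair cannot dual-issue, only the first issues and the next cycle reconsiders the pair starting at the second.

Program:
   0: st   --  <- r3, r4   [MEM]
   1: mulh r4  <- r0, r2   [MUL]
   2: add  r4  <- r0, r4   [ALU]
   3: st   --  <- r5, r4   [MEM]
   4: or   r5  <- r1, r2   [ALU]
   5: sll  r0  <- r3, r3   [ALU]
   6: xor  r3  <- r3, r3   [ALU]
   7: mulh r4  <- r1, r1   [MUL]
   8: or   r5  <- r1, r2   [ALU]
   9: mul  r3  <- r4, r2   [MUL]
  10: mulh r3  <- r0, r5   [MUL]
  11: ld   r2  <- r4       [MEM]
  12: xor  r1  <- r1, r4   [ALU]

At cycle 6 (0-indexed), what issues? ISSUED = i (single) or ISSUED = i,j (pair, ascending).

ISSUED = 10,11

0. st;mulh @i0+i1  | dual
1. add @i2  | RAW r4
2. st;or @i3+i4  | dual
3. sll;xor @i5+i6  | dual
4. mulh;or @i7+i8  | dual
5. mul @i9  | no-port MUL/MUL
6. mulh;ld @i10+i11  | dual
7. xor @i12  | tail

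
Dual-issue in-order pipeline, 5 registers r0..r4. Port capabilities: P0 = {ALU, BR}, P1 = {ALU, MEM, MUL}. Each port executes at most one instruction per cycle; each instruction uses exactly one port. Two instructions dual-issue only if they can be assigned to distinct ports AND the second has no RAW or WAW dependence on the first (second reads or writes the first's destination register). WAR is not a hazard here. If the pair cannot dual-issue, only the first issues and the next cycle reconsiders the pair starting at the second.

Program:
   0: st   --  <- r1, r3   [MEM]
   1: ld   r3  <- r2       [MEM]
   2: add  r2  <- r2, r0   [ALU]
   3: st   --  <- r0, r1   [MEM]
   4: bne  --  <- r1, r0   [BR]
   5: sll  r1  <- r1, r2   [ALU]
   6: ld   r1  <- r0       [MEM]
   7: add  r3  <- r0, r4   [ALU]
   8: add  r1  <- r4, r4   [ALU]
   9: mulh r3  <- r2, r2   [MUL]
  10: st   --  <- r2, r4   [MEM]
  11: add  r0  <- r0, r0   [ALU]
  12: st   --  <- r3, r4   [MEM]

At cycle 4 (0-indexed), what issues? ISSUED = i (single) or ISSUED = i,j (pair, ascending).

ISSUED = 6,7

#0 head=0: st.MEM i0 no-port MEM/MEM
#1 head=1: ld.MEM/add.ALU i1&i2 2-wide
#2 head=3: st.MEM/bne.BR i3&i4 2-wide
#3 head=5: sll.ALU i5 WAW r1
#4 head=6: ld.MEM/add.ALU i6&i7 2-wide
#5 head=8: add.ALU/mulh.MUL i8&i9 2-wide
#6 head=10: st.MEM/add.ALU i10&i11 2-wide
#7 head=12: st.MEM i12 tail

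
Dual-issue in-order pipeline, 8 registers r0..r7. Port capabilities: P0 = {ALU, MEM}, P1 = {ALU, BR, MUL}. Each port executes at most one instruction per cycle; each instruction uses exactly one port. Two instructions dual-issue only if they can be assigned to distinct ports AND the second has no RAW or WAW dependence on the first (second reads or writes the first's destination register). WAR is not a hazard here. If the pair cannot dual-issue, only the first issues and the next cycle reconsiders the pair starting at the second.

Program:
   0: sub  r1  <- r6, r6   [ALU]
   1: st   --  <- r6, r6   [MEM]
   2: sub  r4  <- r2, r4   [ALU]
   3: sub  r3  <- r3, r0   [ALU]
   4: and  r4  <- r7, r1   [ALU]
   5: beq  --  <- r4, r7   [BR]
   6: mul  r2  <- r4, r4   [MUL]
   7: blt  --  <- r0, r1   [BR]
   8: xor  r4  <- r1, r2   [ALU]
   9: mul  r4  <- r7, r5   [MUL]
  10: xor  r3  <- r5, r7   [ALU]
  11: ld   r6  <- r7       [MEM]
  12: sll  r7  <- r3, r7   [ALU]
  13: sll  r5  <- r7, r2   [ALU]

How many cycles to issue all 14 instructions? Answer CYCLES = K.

  cy0 -> i0,i1 (sub.ALU+st.MEM) 2-wide
  cy1 -> i2,i3 (sub.ALU+sub.ALU) 2-wide
  cy2 -> i4 (and.ALU) RAW r4
  cy3 -> i5 (beq.BR) no-port BR/MUL
  cy4 -> i6 (mul.MUL) no-port MUL/BR
  cy5 -> i7,i8 (blt.BR+xor.ALU) 2-wide
  cy6 -> i9,i10 (mul.MUL+xor.ALU) 2-wide
  cy7 -> i11,i12 (ld.MEM+sll.ALU) 2-wide
  cy8 -> i13 (sll.ALU) tail

CYCLES = 9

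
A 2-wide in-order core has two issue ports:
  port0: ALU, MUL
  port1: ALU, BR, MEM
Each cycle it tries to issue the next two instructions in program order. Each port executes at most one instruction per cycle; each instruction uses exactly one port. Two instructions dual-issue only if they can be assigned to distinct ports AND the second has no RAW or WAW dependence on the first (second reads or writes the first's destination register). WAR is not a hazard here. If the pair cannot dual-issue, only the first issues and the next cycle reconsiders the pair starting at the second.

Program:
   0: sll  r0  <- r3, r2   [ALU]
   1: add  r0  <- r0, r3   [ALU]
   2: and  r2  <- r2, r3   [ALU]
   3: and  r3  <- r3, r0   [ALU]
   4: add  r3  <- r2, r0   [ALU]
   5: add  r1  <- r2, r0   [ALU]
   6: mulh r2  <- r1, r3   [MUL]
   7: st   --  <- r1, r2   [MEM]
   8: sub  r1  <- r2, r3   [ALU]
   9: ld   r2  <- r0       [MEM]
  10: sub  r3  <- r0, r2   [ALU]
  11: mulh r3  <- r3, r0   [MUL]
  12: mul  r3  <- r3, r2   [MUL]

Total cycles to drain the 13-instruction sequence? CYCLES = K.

t=0 i0:sll.ALU ; RAW+WAW r0
t=1 i1/i2:add.ALU and.ALU ; pair
t=2 i3:and.ALU ; WAW r3
t=3 i4/i5:add.ALU add.ALU ; pair
t=4 i6:mulh.MUL ; RAW r2
t=5 i7/i8:st.MEM sub.ALU ; pair
t=6 i9:ld.MEM ; RAW r2
t=7 i10:sub.ALU ; RAW+WAW r3
t=8 i11:mulh.MUL ; no-port MUL/MUL
t=9 i12:mul.MUL ; tail

CYCLES = 10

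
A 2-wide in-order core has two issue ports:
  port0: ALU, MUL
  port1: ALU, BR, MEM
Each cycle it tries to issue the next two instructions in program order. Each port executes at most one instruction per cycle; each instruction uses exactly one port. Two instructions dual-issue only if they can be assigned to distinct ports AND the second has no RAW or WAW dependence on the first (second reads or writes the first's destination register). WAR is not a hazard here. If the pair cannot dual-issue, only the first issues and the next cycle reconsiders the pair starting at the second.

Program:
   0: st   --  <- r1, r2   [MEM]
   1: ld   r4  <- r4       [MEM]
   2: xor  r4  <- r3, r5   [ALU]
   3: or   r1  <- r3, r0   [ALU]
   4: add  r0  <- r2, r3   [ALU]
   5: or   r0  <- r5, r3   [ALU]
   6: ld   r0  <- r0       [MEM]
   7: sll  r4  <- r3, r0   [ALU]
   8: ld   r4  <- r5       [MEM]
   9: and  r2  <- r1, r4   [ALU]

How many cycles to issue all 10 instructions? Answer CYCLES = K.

CYCLES = 9

[0] i0  st.MEM  -- no-port MEM/MEM
[1] i1  ld.MEM  -- WAW r4
[2] i2+i3  xor.ALU;or.ALU  -- pair
[3] i4  add.ALU  -- WAW r0
[4] i5  or.ALU  -- RAW+WAW r0
[5] i6  ld.MEM  -- RAW r0
[6] i7  sll.ALU  -- WAW r4
[7] i8  ld.MEM  -- RAW r4
[8] i9  and.ALU  -- tail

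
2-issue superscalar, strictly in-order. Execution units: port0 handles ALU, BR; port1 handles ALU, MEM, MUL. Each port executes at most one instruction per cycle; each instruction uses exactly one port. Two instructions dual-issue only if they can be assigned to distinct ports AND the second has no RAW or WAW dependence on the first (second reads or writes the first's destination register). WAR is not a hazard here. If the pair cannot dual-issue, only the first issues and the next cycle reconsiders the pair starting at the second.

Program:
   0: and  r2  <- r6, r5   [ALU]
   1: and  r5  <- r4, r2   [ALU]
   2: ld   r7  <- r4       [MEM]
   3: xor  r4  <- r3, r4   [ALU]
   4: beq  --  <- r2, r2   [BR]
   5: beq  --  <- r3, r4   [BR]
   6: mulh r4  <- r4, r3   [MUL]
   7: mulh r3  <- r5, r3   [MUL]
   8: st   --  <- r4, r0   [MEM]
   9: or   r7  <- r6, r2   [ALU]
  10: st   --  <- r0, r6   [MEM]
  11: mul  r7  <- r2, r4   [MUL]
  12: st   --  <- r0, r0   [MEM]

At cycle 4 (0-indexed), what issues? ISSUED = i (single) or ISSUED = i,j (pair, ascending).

ISSUED = 7

t=0 i0:and.ALU ; RAW r2
t=1 i1+i2:and.ALU/ld.MEM ; pair
t=2 i3+i4:xor.ALU/beq.BR ; pair
t=3 i5+i6:beq.BR/mulh.MUL ; pair
t=4 i7:mulh.MUL ; no-port MUL/MEM
t=5 i8+i9:st.MEM/or.ALU ; pair
t=6 i10:st.MEM ; no-port MEM/MUL
t=7 i11:mul.MUL ; no-port MUL/MEM
t=8 i12:st.MEM ; tail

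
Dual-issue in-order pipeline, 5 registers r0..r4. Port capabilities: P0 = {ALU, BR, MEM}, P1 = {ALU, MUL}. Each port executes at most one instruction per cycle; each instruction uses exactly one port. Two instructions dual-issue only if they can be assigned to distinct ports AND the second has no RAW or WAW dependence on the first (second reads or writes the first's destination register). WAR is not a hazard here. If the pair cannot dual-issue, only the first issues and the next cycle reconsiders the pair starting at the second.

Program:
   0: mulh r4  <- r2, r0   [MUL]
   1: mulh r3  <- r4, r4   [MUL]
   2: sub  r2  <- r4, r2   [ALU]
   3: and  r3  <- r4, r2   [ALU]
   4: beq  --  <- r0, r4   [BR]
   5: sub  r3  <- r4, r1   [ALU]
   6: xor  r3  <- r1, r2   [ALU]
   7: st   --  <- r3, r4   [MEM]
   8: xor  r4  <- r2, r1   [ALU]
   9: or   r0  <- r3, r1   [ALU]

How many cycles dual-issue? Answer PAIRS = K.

0. mulh @i0  | no-port MUL/MUL
1. mulh+sub @i1/i2  | pair
2. and+beq @i3/i4  | pair
3. sub @i5  | WAW r3
4. xor @i6  | RAW r3
5. st+xor @i7/i8  | pair
6. or @i9  | tail

PAIRS = 3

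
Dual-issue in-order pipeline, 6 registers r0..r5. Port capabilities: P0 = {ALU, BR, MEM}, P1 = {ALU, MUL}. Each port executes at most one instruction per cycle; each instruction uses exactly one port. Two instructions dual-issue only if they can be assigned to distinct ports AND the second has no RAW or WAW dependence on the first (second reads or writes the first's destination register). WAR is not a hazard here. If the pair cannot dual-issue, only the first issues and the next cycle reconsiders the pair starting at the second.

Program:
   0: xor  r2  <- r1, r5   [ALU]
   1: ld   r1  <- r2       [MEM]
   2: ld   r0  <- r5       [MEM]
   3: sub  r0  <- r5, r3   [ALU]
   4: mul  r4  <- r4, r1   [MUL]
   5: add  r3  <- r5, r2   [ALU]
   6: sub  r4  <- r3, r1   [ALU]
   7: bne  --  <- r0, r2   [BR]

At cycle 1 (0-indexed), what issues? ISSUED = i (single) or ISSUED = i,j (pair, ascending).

ISSUED = 1

c0: i0 xor  RAW r2
c1: i1 ld  no-port MEM/MEM
c2: i2 ld  WAW r0
c3: i3+i4 sub;mul  pair
c4: i5 add  RAW r3
c5: i6+i7 sub;bne  pair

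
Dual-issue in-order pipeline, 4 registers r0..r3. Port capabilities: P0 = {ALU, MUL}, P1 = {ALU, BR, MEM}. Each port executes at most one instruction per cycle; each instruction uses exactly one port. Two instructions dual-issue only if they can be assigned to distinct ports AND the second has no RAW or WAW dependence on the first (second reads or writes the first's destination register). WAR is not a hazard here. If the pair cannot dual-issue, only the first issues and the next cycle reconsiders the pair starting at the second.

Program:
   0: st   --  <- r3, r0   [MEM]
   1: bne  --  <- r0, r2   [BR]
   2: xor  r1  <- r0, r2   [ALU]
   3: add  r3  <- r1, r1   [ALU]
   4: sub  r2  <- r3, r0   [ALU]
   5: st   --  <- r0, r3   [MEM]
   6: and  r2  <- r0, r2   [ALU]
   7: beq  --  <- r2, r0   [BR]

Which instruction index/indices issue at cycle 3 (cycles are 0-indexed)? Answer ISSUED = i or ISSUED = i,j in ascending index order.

  cy0 -> i0 (st.MEM) no-port MEM/BR
  cy1 -> i1&i2 (bne.BR+xor.ALU) 2-wide
  cy2 -> i3 (add.ALU) RAW r3
  cy3 -> i4&i5 (sub.ALU+st.MEM) 2-wide
  cy4 -> i6 (and.ALU) RAW r2
  cy5 -> i7 (beq.BR) tail

ISSUED = 4,5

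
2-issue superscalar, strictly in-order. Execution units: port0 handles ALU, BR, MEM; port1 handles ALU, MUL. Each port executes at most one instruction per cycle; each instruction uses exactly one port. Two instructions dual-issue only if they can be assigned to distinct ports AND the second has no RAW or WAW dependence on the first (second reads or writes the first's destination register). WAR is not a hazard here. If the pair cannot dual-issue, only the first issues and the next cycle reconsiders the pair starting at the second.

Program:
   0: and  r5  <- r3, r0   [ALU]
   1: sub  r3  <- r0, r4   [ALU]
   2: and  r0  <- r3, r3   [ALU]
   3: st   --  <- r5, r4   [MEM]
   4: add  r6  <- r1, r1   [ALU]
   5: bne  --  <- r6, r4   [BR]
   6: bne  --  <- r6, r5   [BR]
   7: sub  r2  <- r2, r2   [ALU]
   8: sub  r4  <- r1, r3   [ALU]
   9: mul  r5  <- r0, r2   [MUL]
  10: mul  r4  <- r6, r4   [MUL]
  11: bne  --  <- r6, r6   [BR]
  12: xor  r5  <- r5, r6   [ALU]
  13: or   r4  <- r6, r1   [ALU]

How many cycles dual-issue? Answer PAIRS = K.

PAIRS = 6

#0 head=0: and.ALU;sub.ALU i0&i1 dual
#1 head=2: and.ALU;st.MEM i2&i3 dual
#2 head=4: add.ALU i4 RAW r6
#3 head=5: bne.BR i5 no-port BR/BR
#4 head=6: bne.BR;sub.ALU i6&i7 dual
#5 head=8: sub.ALU;mul.MUL i8&i9 dual
#6 head=10: mul.MUL;bne.BR i10&i11 dual
#7 head=12: xor.ALU;or.ALU i12&i13 dual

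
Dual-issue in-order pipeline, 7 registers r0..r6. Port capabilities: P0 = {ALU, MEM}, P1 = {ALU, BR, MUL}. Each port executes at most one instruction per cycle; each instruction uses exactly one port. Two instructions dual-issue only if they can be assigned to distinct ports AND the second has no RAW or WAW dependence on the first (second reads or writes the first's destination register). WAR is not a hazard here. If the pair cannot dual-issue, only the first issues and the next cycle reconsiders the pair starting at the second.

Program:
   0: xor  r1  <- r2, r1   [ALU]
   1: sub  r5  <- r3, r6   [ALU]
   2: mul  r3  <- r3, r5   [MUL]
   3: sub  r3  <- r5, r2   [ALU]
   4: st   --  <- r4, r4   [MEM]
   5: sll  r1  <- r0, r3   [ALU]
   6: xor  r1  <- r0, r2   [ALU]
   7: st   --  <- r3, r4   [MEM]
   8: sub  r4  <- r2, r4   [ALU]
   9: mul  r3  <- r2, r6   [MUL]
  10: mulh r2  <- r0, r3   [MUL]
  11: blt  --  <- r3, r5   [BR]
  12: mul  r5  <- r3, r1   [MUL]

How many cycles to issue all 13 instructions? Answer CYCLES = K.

CYCLES = 9

[0] i0,i1  xor.ALU+sub.ALU  -- 2-wide
[1] i2  mul.MUL  -- WAW r3
[2] i3,i4  sub.ALU+st.MEM  -- 2-wide
[3] i5  sll.ALU  -- WAW r1
[4] i6,i7  xor.ALU+st.MEM  -- 2-wide
[5] i8,i9  sub.ALU+mul.MUL  -- 2-wide
[6] i10  mulh.MUL  -- no-port MUL/BR
[7] i11  blt.BR  -- no-port BR/MUL
[8] i12  mul.MUL  -- tail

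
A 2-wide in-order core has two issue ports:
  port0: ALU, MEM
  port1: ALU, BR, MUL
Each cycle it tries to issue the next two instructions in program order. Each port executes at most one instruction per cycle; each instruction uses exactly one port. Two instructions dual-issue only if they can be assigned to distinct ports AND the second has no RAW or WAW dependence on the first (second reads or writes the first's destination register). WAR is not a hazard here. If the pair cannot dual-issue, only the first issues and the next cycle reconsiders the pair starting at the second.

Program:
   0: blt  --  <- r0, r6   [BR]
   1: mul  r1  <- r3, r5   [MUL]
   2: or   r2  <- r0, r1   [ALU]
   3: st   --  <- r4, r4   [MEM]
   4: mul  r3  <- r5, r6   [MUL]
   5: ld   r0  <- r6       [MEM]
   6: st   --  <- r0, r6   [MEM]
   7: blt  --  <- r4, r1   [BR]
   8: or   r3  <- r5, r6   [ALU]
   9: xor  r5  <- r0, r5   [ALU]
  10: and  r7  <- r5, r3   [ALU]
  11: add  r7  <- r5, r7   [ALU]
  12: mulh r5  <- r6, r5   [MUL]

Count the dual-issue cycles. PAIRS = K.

t=0 i0:blt ; no-port BR/MUL
t=1 i1:mul ; RAW r1
t=2 i2,i3:or/st ; 2-wide
t=3 i4,i5:mul/ld ; 2-wide
t=4 i6,i7:st/blt ; 2-wide
t=5 i8,i9:or/xor ; 2-wide
t=6 i10:and ; RAW+WAW r7
t=7 i11,i12:add/mulh ; 2-wide

PAIRS = 5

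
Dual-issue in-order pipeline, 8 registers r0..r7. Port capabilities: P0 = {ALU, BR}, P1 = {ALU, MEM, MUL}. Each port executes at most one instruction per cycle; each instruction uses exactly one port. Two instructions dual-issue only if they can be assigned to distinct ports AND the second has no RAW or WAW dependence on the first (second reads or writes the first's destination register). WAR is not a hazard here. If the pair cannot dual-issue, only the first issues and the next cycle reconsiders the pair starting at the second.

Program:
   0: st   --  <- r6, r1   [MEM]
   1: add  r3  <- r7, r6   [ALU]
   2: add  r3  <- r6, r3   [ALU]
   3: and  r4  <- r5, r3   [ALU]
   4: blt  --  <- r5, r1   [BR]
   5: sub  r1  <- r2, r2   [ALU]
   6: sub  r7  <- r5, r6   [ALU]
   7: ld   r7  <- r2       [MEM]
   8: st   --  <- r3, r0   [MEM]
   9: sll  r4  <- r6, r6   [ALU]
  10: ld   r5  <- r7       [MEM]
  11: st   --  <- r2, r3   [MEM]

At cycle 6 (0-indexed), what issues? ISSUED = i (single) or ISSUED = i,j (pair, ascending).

ISSUED = 10

t=0 i0/i1:st add ; pair
t=1 i2:add ; RAW r3
t=2 i3/i4:and blt ; pair
t=3 i5/i6:sub sub ; pair
t=4 i7:ld ; no-port MEM/MEM
t=5 i8/i9:st sll ; pair
t=6 i10:ld ; no-port MEM/MEM
t=7 i11:st ; tail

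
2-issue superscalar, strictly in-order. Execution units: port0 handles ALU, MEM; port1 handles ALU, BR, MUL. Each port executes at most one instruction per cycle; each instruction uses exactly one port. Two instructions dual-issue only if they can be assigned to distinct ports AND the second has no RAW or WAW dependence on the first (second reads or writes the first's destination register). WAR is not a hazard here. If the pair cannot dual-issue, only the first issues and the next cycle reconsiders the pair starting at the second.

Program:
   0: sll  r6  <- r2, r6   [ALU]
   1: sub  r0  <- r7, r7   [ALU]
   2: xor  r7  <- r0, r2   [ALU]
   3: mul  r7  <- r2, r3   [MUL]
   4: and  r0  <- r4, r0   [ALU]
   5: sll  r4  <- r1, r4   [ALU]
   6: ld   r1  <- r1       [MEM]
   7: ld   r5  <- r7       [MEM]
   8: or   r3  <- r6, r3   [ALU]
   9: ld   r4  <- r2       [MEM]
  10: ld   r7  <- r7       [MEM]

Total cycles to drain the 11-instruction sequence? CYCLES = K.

t=0 i0+i1:sll;sub ; dual
t=1 i2:xor ; WAW r7
t=2 i3+i4:mul;and ; dual
t=3 i5+i6:sll;ld ; dual
t=4 i7+i8:ld;or ; dual
t=5 i9:ld ; no-port MEM/MEM
t=6 i10:ld ; tail

CYCLES = 7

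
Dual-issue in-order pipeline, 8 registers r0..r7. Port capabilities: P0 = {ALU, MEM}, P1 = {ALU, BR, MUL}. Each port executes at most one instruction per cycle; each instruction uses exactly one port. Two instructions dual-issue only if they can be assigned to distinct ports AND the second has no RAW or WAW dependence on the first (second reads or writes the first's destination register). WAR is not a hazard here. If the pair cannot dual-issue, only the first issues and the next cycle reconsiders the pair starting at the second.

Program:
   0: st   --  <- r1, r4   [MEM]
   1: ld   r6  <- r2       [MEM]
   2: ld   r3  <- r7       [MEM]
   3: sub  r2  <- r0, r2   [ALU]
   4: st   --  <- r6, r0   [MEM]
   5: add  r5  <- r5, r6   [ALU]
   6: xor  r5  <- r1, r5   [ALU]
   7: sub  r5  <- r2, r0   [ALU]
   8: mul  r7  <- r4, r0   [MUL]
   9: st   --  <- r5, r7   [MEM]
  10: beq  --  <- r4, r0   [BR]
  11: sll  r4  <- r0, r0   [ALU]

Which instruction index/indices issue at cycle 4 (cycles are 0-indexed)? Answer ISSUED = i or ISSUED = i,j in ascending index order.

ISSUED = 6

#0 head=0: st.MEM i0 no-port MEM/MEM
#1 head=1: ld.MEM i1 no-port MEM/MEM
#2 head=2: ld.MEM+sub.ALU i2,i3 pair
#3 head=4: st.MEM+add.ALU i4,i5 pair
#4 head=6: xor.ALU i6 WAW r5
#5 head=7: sub.ALU+mul.MUL i7,i8 pair
#6 head=9: st.MEM+beq.BR i9,i10 pair
#7 head=11: sll.ALU i11 tail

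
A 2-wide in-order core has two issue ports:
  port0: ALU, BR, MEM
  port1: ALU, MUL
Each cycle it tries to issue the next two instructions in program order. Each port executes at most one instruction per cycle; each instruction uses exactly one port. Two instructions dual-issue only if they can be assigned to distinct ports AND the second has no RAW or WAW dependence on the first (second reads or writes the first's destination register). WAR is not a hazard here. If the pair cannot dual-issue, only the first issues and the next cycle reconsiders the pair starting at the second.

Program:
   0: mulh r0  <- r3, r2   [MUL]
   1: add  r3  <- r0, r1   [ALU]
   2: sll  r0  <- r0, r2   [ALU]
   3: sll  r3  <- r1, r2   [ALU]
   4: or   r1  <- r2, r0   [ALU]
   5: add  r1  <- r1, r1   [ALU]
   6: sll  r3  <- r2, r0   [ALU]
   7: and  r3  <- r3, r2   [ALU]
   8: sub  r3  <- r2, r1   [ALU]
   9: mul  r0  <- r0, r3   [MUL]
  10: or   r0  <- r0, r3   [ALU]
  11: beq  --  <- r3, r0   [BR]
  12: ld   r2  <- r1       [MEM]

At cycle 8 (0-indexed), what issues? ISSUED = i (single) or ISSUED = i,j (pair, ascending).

ISSUED = 11

c0: i0 mulh.MUL  RAW r0
c1: i1&i2 add.ALU sll.ALU  2-wide
c2: i3&i4 sll.ALU or.ALU  2-wide
c3: i5&i6 add.ALU sll.ALU  2-wide
c4: i7 and.ALU  WAW r3
c5: i8 sub.ALU  RAW r3
c6: i9 mul.MUL  RAW+WAW r0
c7: i10 or.ALU  RAW r0
c8: i11 beq.BR  no-port BR/MEM
c9: i12 ld.MEM  tail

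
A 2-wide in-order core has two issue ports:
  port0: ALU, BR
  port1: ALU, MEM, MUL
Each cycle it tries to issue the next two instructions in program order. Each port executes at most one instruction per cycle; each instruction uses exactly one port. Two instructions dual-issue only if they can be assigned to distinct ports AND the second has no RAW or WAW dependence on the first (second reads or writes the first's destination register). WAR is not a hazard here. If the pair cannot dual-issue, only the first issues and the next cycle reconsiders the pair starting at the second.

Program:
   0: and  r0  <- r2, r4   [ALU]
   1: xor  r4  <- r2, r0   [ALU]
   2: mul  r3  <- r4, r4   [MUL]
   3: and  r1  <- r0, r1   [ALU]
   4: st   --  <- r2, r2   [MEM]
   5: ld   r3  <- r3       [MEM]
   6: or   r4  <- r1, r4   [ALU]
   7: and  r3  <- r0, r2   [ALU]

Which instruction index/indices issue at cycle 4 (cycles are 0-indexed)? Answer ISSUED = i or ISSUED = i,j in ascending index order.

0. and @i0  | RAW r0
1. xor @i1  | RAW r4
2. mul and @i2+i3  | 2-wide
3. st @i4  | no-port MEM/MEM
4. ld or @i5+i6  | 2-wide
5. and @i7  | tail

ISSUED = 5,6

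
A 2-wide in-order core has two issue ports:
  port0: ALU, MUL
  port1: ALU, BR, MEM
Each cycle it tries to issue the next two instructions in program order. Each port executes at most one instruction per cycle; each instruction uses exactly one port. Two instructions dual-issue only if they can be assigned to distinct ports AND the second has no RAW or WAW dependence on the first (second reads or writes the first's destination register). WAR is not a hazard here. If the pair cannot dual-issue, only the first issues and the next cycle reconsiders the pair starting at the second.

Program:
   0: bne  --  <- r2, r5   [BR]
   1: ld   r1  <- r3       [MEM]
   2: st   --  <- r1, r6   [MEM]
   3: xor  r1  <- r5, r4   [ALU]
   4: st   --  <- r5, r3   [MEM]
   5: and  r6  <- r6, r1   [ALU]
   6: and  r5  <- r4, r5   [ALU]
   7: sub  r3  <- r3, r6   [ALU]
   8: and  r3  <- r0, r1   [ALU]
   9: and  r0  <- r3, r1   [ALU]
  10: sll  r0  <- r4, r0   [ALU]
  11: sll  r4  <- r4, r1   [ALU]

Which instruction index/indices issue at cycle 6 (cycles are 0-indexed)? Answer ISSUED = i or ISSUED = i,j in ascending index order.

ISSUED = 9

c0: i0 bne  no-port BR/MEM
c1: i1 ld  no-port MEM/MEM
c2: i2+i3 st+xor  dual
c3: i4+i5 st+and  dual
c4: i6+i7 and+sub  dual
c5: i8 and  RAW r3
c6: i9 and  RAW+WAW r0
c7: i10+i11 sll+sll  dual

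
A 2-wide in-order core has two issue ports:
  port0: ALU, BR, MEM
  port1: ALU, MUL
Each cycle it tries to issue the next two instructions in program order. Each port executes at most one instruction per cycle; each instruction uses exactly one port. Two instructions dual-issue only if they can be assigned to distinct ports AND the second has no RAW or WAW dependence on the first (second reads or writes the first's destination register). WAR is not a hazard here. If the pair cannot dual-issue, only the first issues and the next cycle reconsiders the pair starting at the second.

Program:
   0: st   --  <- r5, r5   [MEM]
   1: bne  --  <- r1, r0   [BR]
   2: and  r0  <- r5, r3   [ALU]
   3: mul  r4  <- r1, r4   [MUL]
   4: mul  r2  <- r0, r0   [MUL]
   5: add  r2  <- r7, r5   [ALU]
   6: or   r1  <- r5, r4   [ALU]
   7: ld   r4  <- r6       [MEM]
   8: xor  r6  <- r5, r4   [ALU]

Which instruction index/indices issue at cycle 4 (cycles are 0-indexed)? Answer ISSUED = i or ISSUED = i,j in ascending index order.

ISSUED = 5,6

0. st @i0  | no-port MEM/BR
1. bne and @i1&i2  | 2-wide
2. mul @i3  | no-port MUL/MUL
3. mul @i4  | WAW r2
4. add or @i5&i6  | 2-wide
5. ld @i7  | RAW r4
6. xor @i8  | tail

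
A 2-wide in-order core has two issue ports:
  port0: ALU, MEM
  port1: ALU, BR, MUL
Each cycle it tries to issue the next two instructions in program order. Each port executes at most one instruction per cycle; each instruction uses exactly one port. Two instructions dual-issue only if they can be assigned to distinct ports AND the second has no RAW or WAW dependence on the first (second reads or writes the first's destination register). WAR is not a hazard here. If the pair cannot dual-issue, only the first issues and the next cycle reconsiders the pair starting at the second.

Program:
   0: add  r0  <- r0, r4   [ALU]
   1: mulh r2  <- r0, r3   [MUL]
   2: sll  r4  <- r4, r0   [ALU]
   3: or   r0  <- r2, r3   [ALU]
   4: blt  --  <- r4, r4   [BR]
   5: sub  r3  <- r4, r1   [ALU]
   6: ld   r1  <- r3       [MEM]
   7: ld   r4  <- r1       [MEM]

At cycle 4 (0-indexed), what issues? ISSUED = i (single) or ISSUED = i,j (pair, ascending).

[0] i0  add.ALU  -- RAW r0
[1] i1&i2  mulh.MUL;sll.ALU  -- dual
[2] i3&i4  or.ALU;blt.BR  -- dual
[3] i5  sub.ALU  -- RAW r3
[4] i6  ld.MEM  -- no-port MEM/MEM
[5] i7  ld.MEM  -- tail

ISSUED = 6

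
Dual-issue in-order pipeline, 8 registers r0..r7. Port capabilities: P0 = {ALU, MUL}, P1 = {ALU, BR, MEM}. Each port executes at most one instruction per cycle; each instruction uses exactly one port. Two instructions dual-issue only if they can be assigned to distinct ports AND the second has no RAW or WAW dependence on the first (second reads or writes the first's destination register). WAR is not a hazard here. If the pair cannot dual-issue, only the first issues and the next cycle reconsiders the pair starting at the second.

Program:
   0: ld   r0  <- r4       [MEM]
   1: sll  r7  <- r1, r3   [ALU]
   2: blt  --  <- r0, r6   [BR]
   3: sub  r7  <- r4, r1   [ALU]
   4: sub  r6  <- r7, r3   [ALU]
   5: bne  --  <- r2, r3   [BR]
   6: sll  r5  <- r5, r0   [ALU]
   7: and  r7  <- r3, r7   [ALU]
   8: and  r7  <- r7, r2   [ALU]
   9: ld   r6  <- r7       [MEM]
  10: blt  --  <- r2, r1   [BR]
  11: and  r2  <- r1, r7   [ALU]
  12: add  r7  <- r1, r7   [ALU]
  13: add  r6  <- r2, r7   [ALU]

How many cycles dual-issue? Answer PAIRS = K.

#0 head=0: ld/sll i0&i1 2-wide
#1 head=2: blt/sub i2&i3 2-wide
#2 head=4: sub/bne i4&i5 2-wide
#3 head=6: sll/and i6&i7 2-wide
#4 head=8: and i8 RAW r7
#5 head=9: ld i9 no-port MEM/BR
#6 head=10: blt/and i10&i11 2-wide
#7 head=12: add i12 RAW r7
#8 head=13: add i13 tail

PAIRS = 5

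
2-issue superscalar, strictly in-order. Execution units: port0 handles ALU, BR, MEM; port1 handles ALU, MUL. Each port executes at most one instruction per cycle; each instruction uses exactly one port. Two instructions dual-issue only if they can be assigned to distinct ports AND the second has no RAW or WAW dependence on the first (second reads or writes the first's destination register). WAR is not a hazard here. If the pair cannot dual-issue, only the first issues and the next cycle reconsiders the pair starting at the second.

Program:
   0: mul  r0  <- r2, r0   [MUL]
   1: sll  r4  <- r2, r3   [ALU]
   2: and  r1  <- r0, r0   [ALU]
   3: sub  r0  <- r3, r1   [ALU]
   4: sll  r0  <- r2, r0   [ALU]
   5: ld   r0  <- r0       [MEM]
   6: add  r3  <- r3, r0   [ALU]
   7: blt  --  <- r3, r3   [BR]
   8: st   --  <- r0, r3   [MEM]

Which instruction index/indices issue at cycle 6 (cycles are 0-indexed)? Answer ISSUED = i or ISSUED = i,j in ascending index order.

[0] i0+i1  mul sll  -- pair
[1] i2  and  -- RAW r1
[2] i3  sub  -- RAW+WAW r0
[3] i4  sll  -- RAW+WAW r0
[4] i5  ld  -- RAW r0
[5] i6  add  -- RAW r3
[6] i7  blt  -- no-port BR/MEM
[7] i8  st  -- tail

ISSUED = 7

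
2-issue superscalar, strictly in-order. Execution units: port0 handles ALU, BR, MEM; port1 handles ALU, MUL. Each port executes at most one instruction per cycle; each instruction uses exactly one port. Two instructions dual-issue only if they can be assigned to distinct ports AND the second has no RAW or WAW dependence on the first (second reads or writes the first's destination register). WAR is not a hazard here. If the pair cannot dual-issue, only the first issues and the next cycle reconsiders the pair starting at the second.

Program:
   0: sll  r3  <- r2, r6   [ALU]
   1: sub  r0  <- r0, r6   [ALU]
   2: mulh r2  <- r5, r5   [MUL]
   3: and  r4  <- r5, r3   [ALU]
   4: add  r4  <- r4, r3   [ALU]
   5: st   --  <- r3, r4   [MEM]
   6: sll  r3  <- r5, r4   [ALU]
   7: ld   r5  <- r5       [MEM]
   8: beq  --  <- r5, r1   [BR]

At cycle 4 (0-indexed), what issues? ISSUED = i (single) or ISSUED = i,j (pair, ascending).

t=0 i0&i1:sll;sub ; pair
t=1 i2&i3:mulh;and ; pair
t=2 i4:add ; RAW r4
t=3 i5&i6:st;sll ; pair
t=4 i7:ld ; no-port MEM/BR
t=5 i8:beq ; tail

ISSUED = 7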